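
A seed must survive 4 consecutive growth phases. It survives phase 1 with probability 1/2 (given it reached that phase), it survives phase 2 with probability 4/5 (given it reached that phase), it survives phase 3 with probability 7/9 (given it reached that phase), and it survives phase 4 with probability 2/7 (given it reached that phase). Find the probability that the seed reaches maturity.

4/45

The events are sequential, so multiply the conditional probabilities:
P = 1/2 × 4/5 × 7/9 × 2/7 = 56/630 = 4/45.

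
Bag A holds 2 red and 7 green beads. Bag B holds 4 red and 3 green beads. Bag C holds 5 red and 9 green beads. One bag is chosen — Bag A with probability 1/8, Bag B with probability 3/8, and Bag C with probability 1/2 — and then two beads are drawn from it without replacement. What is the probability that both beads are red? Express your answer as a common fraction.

4339/26208

From Bag A: P(both red) = (2/9)(1/8) = 1/36.
From Bag B: P(both red) = (4/7)(3/6) = 2/7.
From Bag C: P(both red) = (5/14)(4/13) = 10/91.
Total probability = (1/8)(1/36) + (3/8)(2/7) + (1/2)(10/91) = 4339/26208.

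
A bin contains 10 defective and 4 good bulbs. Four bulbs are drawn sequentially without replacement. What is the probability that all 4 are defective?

30/143

P = 10/14 × 9/13 × 8/12 × 7/11 = 5040/24024 = 30/143.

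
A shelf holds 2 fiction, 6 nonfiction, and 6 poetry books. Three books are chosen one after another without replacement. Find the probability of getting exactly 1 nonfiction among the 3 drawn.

One ordering (nonfiction drawn first) has probability 6/14 × 8/13 × 7/12 = 336/2184 = 2/13.
There are C(3,1) = 3 such orderings, each equally likely, so P = 3 × 2/13 = 6/13.

6/13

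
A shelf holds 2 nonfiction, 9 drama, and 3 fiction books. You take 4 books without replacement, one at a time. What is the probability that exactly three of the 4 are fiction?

1/91

One ordering (fiction drawn first) has probability 3/14 × 2/13 × 1/12 × 11/11 = 66/24024 = 1/364.
There are C(4,3) = 4 such orderings, each equally likely, so P = 4 × 1/364 = 1/91.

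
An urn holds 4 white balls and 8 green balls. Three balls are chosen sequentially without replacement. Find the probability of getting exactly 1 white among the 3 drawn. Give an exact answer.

28/55

One ordering (white drawn first) has probability 4/12 × 8/11 × 7/10 = 224/1320 = 28/165.
There are C(3,1) = 3 such orderings, each equally likely, so P = 3 × 28/165 = 28/55.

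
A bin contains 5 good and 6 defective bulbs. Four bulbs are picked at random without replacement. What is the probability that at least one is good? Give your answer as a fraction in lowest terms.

21/22

P(no good) = 6/11 × 5/10 × 4/9 × 3/8 = 360/7920 = 1/22.
P(at least one) = 1 − 1/22 = 21/22.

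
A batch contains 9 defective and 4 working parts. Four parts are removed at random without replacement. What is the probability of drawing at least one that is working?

589/715

P(no working) = 9/13 × 8/12 × 7/11 × 6/10 = 3024/17160 = 126/715.
P(at least one) = 1 − 126/715 = 589/715.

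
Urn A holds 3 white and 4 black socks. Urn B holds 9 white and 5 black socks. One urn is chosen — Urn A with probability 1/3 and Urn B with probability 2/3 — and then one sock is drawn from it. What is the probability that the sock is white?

4/7

From Urn A: P(white) = 3/7.
From Urn B: P(white) = 9/14.
Total probability = (1/3)(3/7) + (2/3)(9/14) = 4/7.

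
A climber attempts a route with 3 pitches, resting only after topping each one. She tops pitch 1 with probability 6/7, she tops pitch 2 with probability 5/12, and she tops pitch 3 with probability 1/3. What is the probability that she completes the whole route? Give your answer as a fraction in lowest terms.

Each stage is reached only if all earlier stages succeed, so
P = 6/7 × 5/12 × 1/3 = 30/252 = 5/42.

5/42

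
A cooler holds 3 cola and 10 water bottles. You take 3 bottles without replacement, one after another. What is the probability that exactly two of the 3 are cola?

One ordering (cola drawn first) has probability 3/13 × 2/12 × 10/11 = 60/1716 = 5/143.
There are C(3,2) = 3 such orderings, each equally likely, so P = 3 × 5/143 = 15/143.

15/143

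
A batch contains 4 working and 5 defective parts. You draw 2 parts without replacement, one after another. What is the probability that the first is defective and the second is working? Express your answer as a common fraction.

5/18

Multiply the probability of each draw given the previous ones:
P = 5/9 × 4/8 = 20/72 = 5/18.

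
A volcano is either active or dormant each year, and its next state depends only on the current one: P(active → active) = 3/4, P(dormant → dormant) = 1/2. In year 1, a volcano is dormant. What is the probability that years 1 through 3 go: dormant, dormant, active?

1/4

Year 1 is given. For each transition, use the conditional probability from the current state:
P(dormant | dormant) = 1/2; P(active | dormant) = 1/2.
P = 1/2 × 1/2 = 1/4.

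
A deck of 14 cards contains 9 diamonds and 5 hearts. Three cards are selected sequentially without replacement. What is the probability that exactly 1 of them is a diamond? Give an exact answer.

45/182

One ordering (a diamond drawn first) has probability 9/14 × 5/13 × 4/12 = 180/2184 = 15/182.
There are C(3,1) = 3 such orderings, each equally likely, so P = 3 × 15/182 = 45/182.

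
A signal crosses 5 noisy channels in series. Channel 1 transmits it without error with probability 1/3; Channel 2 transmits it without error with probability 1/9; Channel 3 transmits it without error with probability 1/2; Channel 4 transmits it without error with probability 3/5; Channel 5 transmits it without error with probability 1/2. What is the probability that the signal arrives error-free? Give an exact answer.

The events are sequential, so multiply the conditional probabilities:
P = 1/3 × 1/9 × 1/2 × 3/5 × 1/2 = 3/540 = 1/180.

1/180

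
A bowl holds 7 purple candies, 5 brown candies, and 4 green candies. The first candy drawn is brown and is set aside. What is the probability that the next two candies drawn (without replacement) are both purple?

1/5

With the first candy removed, 7 purple remain out of 15.
P = 7/15 × 6/14 = 42/210 = 1/5.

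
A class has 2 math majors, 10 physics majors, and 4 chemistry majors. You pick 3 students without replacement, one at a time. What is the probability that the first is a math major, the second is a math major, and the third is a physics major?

Chain rule:
P = 2/16 × 1/15 × 10/14 = 20/3360 = 1/168.

1/168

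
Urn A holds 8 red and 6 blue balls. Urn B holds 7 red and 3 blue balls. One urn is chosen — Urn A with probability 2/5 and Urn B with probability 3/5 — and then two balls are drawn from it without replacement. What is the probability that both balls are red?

131/325

From Urn A: P(both red) = (8/14)(7/13) = 4/13.
From Urn B: P(both red) = (7/10)(6/9) = 7/15.
Total probability = (2/5)(4/13) + (3/5)(7/15) = 131/325.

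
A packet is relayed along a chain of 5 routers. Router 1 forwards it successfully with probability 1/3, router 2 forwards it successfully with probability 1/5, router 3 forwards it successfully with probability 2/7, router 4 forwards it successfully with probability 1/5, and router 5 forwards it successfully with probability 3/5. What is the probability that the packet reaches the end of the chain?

2/875

The events are sequential, so multiply the conditional probabilities:
P = 1/3 × 1/5 × 2/7 × 1/5 × 3/5 = 6/2625 = 2/875.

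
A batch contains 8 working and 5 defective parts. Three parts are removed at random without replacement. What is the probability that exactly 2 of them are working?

One ordering (working drawn first) has probability 8/13 × 7/12 × 5/11 = 280/1716 = 70/429.
There are C(3,2) = 3 such orderings, each equally likely, so P = 3 × 70/429 = 70/143.

70/143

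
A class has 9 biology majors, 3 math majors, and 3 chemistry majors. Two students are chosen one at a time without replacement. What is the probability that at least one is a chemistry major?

13/35

P(no chemistry majors) = 12/15 × 11/14 = 132/210 = 22/35.
P(at least one) = 1 − 22/35 = 13/35.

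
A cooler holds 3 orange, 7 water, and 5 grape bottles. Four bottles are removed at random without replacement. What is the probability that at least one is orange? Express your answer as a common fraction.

P(no orange) = 12/15 × 11/14 × 10/13 × 9/12 = 11880/32760 = 33/91.
P(at least one) = 1 − 33/91 = 58/91.

58/91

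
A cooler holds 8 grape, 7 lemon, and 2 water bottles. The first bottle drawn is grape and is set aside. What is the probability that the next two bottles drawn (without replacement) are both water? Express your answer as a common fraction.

With the first bottle removed, 2 water remain out of 16.
P = 2/16 × 1/15 = 2/240 = 1/120.

1/120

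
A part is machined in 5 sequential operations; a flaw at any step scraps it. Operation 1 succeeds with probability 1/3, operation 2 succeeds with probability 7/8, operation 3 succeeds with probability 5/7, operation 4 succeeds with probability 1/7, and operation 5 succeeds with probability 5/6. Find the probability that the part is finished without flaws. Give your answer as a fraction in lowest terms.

Each stage is reached only if all earlier stages succeed, so
P = 1/3 × 7/8 × 5/7 × 1/7 × 5/6 = 175/7056 = 25/1008.

25/1008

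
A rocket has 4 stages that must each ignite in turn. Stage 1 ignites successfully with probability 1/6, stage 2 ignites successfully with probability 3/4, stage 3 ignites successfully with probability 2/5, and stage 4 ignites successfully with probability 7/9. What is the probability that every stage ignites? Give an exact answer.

Multiplying along the chain,
P = 1/6 × 3/4 × 2/5 × 7/9 = 42/1080 = 7/180.

7/180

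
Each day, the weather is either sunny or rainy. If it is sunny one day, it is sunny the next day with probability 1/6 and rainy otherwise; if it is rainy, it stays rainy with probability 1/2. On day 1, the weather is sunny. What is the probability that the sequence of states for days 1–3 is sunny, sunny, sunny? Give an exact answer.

Day 1 is given. For each transition, use the conditional probability from the current state:
P(sunny | sunny) = 1/6; P(sunny | sunny) = 1/6.
P = 1/6 × 1/6 = 1/36.

1/36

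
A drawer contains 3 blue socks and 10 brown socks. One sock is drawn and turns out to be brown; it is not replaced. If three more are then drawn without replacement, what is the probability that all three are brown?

21/55

With the first sock removed, 9 brown remain out of 12.
P = 9/12 × 8/11 × 7/10 = 504/1320 = 21/55.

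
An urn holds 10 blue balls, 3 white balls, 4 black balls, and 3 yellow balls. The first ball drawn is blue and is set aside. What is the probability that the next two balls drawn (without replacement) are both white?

1/57

After the first draw, 3 of the remaining 19 balls are white.
P = 3/19 × 2/18 = 6/342 = 1/57.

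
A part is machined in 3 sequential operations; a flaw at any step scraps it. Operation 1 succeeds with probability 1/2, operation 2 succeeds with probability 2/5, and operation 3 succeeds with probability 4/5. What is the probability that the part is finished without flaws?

4/25

The events are sequential, so multiply the conditional probabilities:
P = 1/2 × 2/5 × 4/5 = 8/50 = 4/25.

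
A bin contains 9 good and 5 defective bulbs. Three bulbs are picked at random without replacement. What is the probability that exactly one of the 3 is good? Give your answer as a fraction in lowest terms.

45/182

One ordering (good drawn first) has probability 9/14 × 5/13 × 4/12 = 180/2184 = 15/182.
There are C(3,1) = 3 such orderings, each equally likely, so P = 3 × 15/182 = 45/182.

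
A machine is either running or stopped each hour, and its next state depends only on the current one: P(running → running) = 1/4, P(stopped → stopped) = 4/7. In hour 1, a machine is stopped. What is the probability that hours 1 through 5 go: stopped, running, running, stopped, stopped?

9/196

Hour 1 is given. For each transition, use the conditional probability from the current state:
P(running | stopped) = 3/7; P(running | running) = 1/4; P(stopped | running) = 3/4; P(stopped | stopped) = 4/7.
P = 3/7 × 1/4 × 3/4 × 4/7 = 36/784 = 9/196.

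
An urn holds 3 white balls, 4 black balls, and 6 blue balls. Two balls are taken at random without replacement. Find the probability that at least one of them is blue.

P(no blue) = 7/13 × 6/12 = 42/156 = 7/26.
P(at least one) = 1 − 7/26 = 19/26.

19/26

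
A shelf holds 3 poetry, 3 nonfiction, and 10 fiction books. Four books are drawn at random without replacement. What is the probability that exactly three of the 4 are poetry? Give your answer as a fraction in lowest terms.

One ordering (poetry drawn first) has probability 3/16 × 2/15 × 1/14 × 13/13 = 78/43680 = 1/560.
There are C(4,3) = 4 such orderings, each equally likely, so P = 4 × 1/560 = 1/140.

1/140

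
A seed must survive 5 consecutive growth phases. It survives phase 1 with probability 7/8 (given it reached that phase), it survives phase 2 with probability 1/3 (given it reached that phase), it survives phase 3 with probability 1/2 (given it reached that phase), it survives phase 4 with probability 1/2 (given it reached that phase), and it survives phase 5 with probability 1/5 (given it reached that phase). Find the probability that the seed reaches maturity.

7/480

The events are sequential, so multiply the conditional probabilities:
P = 7/8 × 1/3 × 1/2 × 1/2 × 1/5 = 7/480.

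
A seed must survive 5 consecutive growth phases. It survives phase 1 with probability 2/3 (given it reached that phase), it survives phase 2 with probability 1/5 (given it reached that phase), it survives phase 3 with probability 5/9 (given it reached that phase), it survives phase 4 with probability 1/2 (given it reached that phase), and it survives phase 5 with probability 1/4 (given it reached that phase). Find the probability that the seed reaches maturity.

The events are sequential, so multiply the conditional probabilities:
P = 2/3 × 1/5 × 5/9 × 1/2 × 1/4 = 10/1080 = 1/108.

1/108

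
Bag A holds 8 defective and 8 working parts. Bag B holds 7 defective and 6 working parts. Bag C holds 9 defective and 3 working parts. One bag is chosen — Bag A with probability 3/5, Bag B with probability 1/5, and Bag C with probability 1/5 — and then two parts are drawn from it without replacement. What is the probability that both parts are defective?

1083/3575

From Bag A: P(both defective) = (8/16)(7/15) = 7/30.
From Bag B: P(both defective) = (7/13)(6/12) = 7/26.
From Bag C: P(both defective) = (9/12)(8/11) = 6/11.
Total probability = (3/5)(7/30) + (1/5)(7/26) + (1/5)(6/11) = 1083/3575.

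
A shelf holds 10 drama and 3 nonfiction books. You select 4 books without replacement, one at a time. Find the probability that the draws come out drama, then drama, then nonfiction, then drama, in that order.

Each draw changes the counts, so multiply the conditional probabilities along the sequence:
P = 10/13 × 9/12 × 3/11 × 8/10 = 2160/17160 = 18/143.

18/143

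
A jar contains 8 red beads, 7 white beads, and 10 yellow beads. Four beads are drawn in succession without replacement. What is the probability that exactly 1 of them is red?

One ordering (red drawn first) has probability 8/25 × 17/24 × 16/23 × 15/22 = 32640/303600 = 136/1265.
There are C(4,1) = 4 such orderings, each equally likely, so P = 4 × 136/1265 = 544/1265.

544/1265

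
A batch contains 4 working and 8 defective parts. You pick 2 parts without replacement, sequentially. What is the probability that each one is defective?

P(all defective) = 8/12 × 7/11 = 56/132 = 14/33.

14/33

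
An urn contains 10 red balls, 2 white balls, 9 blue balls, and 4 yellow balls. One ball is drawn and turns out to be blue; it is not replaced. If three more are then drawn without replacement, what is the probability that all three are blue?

After the first draw, 8 of the remaining 24 balls are blue.
P = 8/24 × 7/23 × 6/22 = 336/12144 = 7/253.

7/253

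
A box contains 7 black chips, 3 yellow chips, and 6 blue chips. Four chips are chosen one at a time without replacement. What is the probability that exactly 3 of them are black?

9/52

One ordering (black drawn first) has probability 7/16 × 6/15 × 5/14 × 9/13 = 1890/43680 = 9/208.
There are C(4,3) = 4 such orderings, each equally likely, so P = 4 × 9/208 = 9/52.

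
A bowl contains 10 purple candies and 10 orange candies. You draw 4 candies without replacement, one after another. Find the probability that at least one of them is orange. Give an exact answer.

309/323

P(no orange) = 10/20 × 9/19 × 8/18 × 7/17 = 5040/116280 = 14/323.
P(at least one) = 1 − 14/323 = 309/323.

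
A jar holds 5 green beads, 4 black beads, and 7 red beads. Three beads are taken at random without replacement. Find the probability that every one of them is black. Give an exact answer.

P(every draw is black) = 4/16 × 3/15 × 2/14 = 24/3360 = 1/140.

1/140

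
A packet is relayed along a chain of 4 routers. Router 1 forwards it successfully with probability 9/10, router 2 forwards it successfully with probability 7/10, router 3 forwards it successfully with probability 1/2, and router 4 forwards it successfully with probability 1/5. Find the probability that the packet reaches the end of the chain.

Multiplying along the chain,
P = 9/10 × 7/10 × 1/2 × 1/5 = 63/1000.

63/1000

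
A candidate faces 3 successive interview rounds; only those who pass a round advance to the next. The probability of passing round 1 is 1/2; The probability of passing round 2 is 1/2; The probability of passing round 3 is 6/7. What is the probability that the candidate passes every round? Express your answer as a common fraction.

3/14

The events are sequential, so multiply the conditional probabilities:
P = 1/2 × 1/2 × 6/7 = 6/28 = 3/14.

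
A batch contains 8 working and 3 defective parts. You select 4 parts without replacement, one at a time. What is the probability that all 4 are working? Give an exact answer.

7/33

P(all working) = 8/11 × 7/10 × 6/9 × 5/8 = 1680/7920 = 7/33.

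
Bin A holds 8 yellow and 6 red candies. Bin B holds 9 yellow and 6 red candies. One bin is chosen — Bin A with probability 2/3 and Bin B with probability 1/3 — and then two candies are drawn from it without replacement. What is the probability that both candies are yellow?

From Bin A: P(both yellow) = (8/14)(7/13) = 4/13.
From Bin B: P(both yellow) = (9/15)(8/14) = 12/35.
Total probability = (2/3)(4/13) + (1/3)(12/35) = 436/1365.

436/1365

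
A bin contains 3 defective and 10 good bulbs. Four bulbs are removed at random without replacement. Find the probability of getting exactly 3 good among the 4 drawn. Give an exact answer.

72/143

One ordering (good drawn first) has probability 10/13 × 9/12 × 8/11 × 3/10 = 2160/17160 = 18/143.
There are C(4,3) = 4 such orderings, each equally likely, so P = 4 × 18/143 = 72/143.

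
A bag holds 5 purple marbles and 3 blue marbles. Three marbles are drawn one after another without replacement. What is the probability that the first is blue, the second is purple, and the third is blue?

5/56

Multiply the probability of each draw given the previous ones:
P = 3/8 × 5/7 × 2/6 = 30/336 = 5/56.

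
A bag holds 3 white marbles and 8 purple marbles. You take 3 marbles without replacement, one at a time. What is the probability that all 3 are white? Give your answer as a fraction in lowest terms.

1/165

P(all white) = 3/11 × 2/10 × 1/9 = 6/990 = 1/165.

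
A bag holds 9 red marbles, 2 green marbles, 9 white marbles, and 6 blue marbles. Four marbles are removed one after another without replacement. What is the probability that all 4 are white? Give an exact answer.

P = 9/26 × 8/25 × 7/24 × 6/23 = 3024/358800 = 63/7475.

63/7475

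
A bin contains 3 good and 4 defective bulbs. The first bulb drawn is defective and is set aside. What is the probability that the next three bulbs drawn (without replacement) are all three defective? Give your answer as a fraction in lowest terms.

With the first bulb removed, 3 defective remain out of 6.
P = 3/6 × 2/5 × 1/4 = 6/120 = 1/20.

1/20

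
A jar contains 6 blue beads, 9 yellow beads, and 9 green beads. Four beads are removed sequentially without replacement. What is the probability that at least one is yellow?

P(no yellow) = 15/24 × 14/23 × 13/22 × 12/21 = 32760/255024 = 65/506.
P(at least one) = 1 − 65/506 = 441/506.

441/506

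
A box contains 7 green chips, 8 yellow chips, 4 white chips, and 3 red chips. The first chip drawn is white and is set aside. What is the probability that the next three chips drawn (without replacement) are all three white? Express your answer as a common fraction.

1/1330

After the first draw, 3 of the remaining 21 chips are white.
P = 3/21 × 2/20 × 1/19 = 6/7980 = 1/1330.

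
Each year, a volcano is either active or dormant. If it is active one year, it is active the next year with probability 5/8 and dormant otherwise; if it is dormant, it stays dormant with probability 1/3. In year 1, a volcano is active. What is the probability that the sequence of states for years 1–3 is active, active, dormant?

Year 1 is given. For each transition, use the conditional probability from the current state:
P(active | active) = 5/8; P(dormant | active) = 3/8.
P = 5/8 × 3/8 = 15/64.

15/64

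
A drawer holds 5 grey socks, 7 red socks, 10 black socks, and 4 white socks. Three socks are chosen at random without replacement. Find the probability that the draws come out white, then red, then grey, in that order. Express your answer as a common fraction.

7/780

Each draw changes the counts, so multiply the conditional probabilities along the sequence:
P = 4/26 × 7/25 × 5/24 = 140/15600 = 7/780.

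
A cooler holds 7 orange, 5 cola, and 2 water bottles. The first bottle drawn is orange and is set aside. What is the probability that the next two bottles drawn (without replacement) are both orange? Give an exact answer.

5/26

With the first bottle removed, 6 orange remain out of 13.
P = 6/13 × 5/12 = 30/156 = 5/26.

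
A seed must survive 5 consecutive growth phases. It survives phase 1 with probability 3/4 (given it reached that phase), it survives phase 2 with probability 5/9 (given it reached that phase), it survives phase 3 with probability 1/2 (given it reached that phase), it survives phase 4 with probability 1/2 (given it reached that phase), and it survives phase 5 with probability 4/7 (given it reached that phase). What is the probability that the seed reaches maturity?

The events are sequential, so multiply the conditional probabilities:
P = 3/4 × 5/9 × 1/2 × 1/2 × 4/7 = 60/1008 = 5/84.

5/84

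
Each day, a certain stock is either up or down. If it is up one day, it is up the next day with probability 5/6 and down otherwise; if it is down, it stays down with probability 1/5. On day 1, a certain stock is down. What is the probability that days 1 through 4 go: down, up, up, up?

Day 1 is given. For each transition, use the conditional probability from the current state:
P(up | down) = 4/5; P(up | up) = 5/6; P(up | up) = 5/6.
P = 4/5 × 5/6 × 5/6 = 100/180 = 5/9.

5/9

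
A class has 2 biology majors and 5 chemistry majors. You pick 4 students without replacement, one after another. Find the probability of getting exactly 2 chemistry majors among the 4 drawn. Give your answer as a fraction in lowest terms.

2/7

One ordering (chemistry majors drawn first) has probability 5/7 × 4/6 × 2/5 × 1/4 = 40/840 = 1/21.
There are C(4,2) = 6 such orderings, each equally likely, so P = 6 × 1/21 = 2/7.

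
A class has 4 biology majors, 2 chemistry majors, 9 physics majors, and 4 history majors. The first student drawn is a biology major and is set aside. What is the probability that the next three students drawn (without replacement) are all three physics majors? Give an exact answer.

7/68

After the first draw, 9 of the remaining 18 students are physics majors.
P = 9/18 × 8/17 × 7/16 = 504/4896 = 7/68.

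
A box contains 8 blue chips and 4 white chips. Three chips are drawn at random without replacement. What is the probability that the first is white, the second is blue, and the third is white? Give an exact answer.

Each draw changes the counts, so multiply the conditional probabilities along the sequence:
P = 4/12 × 8/11 × 3/10 = 96/1320 = 4/55.

4/55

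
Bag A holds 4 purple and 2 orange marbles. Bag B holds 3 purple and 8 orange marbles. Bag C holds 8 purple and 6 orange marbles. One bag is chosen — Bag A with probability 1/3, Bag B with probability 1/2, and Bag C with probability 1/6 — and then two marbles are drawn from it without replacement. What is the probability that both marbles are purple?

303/1430

From Bag A: P(both purple) = (4/6)(3/5) = 2/5.
From Bag B: P(both purple) = (3/11)(2/10) = 3/55.
From Bag C: P(both purple) = (8/14)(7/13) = 4/13.
Total probability = (1/3)(2/5) + (1/2)(3/55) + (1/6)(4/13) = 303/1430.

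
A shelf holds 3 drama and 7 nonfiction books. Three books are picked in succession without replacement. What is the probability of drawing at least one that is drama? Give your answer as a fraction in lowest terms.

17/24

P(no drama) = 7/10 × 6/9 × 5/8 = 210/720 = 7/24.
P(at least one) = 1 − 7/24 = 17/24.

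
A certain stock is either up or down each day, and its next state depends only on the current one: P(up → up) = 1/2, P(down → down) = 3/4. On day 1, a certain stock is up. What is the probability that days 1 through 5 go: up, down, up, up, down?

1/32

Day 1 is given. For each transition, use the conditional probability from the current state:
P(down | up) = 1/2; P(up | down) = 1/4; P(up | up) = 1/2; P(down | up) = 1/2.
P = 1/2 × 1/4 × 1/2 × 1/2 = 1/32.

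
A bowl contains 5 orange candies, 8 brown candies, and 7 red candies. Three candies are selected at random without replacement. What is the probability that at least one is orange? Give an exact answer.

P(no orange) = 15/20 × 14/19 × 13/18 = 2730/6840 = 91/228.
P(at least one) = 1 − 91/228 = 137/228.

137/228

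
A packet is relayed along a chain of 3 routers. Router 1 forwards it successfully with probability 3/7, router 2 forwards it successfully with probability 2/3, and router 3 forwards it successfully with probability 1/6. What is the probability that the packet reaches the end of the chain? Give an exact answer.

1/21

Multiplying along the chain,
P = 3/7 × 2/3 × 1/6 = 6/126 = 1/21.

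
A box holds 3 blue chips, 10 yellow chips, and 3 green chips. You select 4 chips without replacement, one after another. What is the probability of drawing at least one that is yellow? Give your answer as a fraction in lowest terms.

P(no yellow) = 6/16 × 5/15 × 4/14 × 3/13 = 360/43680 = 3/364.
P(at least one) = 1 − 3/364 = 361/364.

361/364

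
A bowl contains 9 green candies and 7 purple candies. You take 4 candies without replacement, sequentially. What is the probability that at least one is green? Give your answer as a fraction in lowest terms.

51/52

P(no green) = 7/16 × 6/15 × 5/14 × 4/13 = 840/43680 = 1/52.
P(at least one) = 1 − 1/52 = 51/52.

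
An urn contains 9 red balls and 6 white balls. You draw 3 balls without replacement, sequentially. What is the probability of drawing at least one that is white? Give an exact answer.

P(no white) = 9/15 × 8/14 × 7/13 = 504/2730 = 12/65.
P(at least one) = 1 − 12/65 = 53/65.

53/65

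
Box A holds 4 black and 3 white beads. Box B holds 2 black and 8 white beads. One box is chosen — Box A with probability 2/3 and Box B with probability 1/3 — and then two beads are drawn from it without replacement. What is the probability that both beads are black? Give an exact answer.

From Box A: P(both black) = (4/7)(3/6) = 2/7.
From Box B: P(both black) = (2/10)(1/9) = 1/45.
Total probability = (2/3)(2/7) + (1/3)(1/45) = 187/945.

187/945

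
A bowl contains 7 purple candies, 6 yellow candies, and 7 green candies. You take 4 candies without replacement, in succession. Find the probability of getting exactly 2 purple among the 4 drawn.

546/1615

One ordering (purple drawn first) has probability 7/20 × 6/19 × 13/18 × 12/17 = 6552/116280 = 91/1615.
There are C(4,2) = 6 such orderings, each equally likely, so P = 6 × 91/1615 = 546/1615.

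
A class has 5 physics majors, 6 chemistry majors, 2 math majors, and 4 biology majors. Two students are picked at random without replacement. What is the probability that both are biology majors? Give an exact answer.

P = 4/17 × 3/16 = 12/272 = 3/68.

3/68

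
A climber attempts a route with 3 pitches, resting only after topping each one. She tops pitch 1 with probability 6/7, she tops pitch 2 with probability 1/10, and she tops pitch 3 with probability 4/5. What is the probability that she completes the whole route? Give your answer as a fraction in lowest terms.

12/175

Each stage is reached only if all earlier stages succeed, so
P = 6/7 × 1/10 × 4/5 = 24/350 = 12/175.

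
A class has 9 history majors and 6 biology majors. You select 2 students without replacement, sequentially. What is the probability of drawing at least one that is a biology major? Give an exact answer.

23/35

P(no biology majors) = 9/15 × 8/14 = 72/210 = 12/35.
P(at least one) = 1 − 12/35 = 23/35.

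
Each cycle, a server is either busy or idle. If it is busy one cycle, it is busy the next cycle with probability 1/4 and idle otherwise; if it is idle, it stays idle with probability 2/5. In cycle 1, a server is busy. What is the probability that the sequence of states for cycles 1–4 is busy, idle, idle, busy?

9/50

Cycle 1 is given. For each transition, use the conditional probability from the current state:
P(idle | busy) = 3/4; P(idle | idle) = 2/5; P(busy | idle) = 3/5.
P = 3/4 × 2/5 × 3/5 = 18/100 = 9/50.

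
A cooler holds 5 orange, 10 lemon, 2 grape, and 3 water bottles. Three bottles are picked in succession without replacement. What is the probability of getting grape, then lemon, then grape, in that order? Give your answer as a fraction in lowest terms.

1/342

Chain rule:
P = 2/20 × 10/19 × 1/18 = 20/6840 = 1/342.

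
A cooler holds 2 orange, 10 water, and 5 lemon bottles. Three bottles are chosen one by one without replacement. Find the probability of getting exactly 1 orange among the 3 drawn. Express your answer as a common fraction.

One ordering (orange drawn first) has probability 2/17 × 15/16 × 14/15 = 420/4080 = 7/68.
There are C(3,1) = 3 such orderings, each equally likely, so P = 3 × 7/68 = 21/68.

21/68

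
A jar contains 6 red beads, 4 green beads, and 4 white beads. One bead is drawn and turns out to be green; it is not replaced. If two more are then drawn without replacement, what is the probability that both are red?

After the first draw, 6 of the remaining 13 beads are red.
P = 6/13 × 5/12 = 30/156 = 5/26.

5/26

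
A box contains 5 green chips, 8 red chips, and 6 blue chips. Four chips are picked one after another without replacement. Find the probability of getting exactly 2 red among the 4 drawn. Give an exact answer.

385/969

One ordering (red drawn first) has probability 8/19 × 7/18 × 11/17 × 10/16 = 6160/93024 = 385/5814.
There are C(4,2) = 6 such orderings, each equally likely, so P = 6 × 385/5814 = 385/969.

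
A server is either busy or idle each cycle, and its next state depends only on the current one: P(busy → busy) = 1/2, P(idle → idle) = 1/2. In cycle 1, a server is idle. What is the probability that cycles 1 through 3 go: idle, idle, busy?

Cycle 1 is given. For each transition, use the conditional probability from the current state:
P(idle | idle) = 1/2; P(busy | idle) = 1/2.
P = 1/2 × 1/2 = 1/4.

1/4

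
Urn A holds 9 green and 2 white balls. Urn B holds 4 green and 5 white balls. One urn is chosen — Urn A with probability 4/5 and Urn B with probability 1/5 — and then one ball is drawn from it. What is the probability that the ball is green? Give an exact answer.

368/495

From Urn A: P(green) = 9/11.
From Urn B: P(green) = 4/9.
Total probability = (4/5)(9/11) + (1/5)(4/9) = 368/495.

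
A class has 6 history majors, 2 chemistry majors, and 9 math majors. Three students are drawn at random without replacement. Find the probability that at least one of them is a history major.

P(no history majors) = 11/17 × 10/16 × 9/15 = 990/4080 = 33/136.
P(at least one) = 1 − 33/136 = 103/136.

103/136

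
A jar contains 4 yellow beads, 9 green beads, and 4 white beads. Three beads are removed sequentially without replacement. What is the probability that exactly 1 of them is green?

One ordering (green drawn first) has probability 9/17 × 8/16 × 7/15 = 504/4080 = 21/170.
There are C(3,1) = 3 such orderings, each equally likely, so P = 3 × 21/170 = 63/170.

63/170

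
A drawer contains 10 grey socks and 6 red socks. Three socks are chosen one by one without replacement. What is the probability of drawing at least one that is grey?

P(no grey) = 6/16 × 5/15 × 4/14 = 120/3360 = 1/28.
P(at least one) = 1 − 1/28 = 27/28.

27/28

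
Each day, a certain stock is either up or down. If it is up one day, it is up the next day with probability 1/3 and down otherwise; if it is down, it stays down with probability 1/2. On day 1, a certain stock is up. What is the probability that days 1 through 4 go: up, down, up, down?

2/9

Day 1 is given. For each transition, use the conditional probability from the current state:
P(down | up) = 2/3; P(up | down) = 1/2; P(down | up) = 2/3.
P = 2/3 × 1/2 × 2/3 = 4/18 = 2/9.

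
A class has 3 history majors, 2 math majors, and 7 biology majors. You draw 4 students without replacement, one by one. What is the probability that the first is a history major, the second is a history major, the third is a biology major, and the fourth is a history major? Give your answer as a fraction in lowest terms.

Each draw changes the counts, so multiply the conditional probabilities along the sequence:
P = 3/12 × 2/11 × 7/10 × 1/9 = 42/11880 = 7/1980.

7/1980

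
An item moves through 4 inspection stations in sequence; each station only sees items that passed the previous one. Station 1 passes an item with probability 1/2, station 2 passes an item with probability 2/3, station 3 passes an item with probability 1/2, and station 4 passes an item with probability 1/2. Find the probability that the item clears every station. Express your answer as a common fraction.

Each stage is reached only if all earlier stages succeed, so
P = 1/2 × 2/3 × 1/2 × 1/2 = 2/24 = 1/12.

1/12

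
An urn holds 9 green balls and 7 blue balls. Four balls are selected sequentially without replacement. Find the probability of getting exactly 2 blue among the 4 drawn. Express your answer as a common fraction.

27/65

One ordering (blue drawn first) has probability 7/16 × 6/15 × 9/14 × 8/13 = 3024/43680 = 9/130.
There are C(4,2) = 6 such orderings, each equally likely, so P = 6 × 9/130 = 27/65.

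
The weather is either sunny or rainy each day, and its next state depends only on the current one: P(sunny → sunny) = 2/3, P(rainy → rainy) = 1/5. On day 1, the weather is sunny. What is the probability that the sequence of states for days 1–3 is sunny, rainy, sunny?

4/15

Day 1 is given. For each transition, use the conditional probability from the current state:
P(rainy | sunny) = 1/3; P(sunny | rainy) = 4/5.
P = 1/3 × 4/5 = 4/15.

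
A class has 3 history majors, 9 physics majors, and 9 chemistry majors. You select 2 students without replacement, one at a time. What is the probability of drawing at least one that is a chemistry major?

P(no chemistry majors) = 12/21 × 11/20 = 132/420 = 11/35.
P(at least one) = 1 − 11/35 = 24/35.

24/35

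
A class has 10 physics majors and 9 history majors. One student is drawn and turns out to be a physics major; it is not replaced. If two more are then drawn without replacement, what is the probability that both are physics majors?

4/17

With the first student removed, 9 physics majors remain out of 18.
P = 9/18 × 8/17 = 72/306 = 4/17.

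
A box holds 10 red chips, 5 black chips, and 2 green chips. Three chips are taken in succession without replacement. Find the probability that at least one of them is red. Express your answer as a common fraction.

P(no red) = 7/17 × 6/16 × 5/15 = 210/4080 = 7/136.
P(at least one) = 1 − 7/136 = 129/136.

129/136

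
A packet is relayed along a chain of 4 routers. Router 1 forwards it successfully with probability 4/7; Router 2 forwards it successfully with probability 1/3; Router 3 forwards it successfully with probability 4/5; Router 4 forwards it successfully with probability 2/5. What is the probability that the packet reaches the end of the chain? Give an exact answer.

32/525

The events are sequential, so multiply the conditional probabilities:
P = 4/7 × 1/3 × 4/5 × 2/5 = 32/525.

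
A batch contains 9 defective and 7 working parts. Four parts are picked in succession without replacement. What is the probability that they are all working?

P(every draw is working) = 7/16 × 6/15 × 5/14 × 4/13 = 840/43680 = 1/52.

1/52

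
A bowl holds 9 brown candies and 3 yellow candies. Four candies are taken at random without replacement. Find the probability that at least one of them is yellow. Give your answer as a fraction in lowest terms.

P(no yellow) = 9/12 × 8/11 × 7/10 × 6/9 = 3024/11880 = 14/55.
P(at least one) = 1 − 14/55 = 41/55.

41/55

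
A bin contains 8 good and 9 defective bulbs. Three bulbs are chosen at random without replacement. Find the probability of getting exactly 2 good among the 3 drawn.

63/170

One ordering (good drawn first) has probability 8/17 × 7/16 × 9/15 = 504/4080 = 21/170.
There are C(3,2) = 3 such orderings, each equally likely, so P = 3 × 21/170 = 63/170.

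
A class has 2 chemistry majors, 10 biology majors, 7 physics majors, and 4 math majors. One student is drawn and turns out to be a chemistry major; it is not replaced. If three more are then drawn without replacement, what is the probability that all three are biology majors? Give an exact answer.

6/77

After the first draw, 10 of the remaining 22 students are biology majors.
P = 10/22 × 9/21 × 8/20 = 720/9240 = 6/77.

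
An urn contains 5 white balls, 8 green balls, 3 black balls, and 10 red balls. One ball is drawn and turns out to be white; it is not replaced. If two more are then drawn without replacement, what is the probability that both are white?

With the first ball removed, 4 white remain out of 25.
P = 4/25 × 3/24 = 12/600 = 1/50.

1/50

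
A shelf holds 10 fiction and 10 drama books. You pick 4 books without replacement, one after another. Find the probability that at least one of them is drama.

P(no drama) = 10/20 × 9/19 × 8/18 × 7/17 = 5040/116280 = 14/323.
P(at least one) = 1 − 14/323 = 309/323.

309/323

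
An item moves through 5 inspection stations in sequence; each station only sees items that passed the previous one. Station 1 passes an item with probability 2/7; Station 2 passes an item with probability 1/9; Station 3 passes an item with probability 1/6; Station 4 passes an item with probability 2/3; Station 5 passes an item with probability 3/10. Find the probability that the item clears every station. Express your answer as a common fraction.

1/945

The events are sequential, so multiply the conditional probabilities:
P = 2/7 × 1/9 × 1/6 × 2/3 × 3/10 = 12/11340 = 1/945.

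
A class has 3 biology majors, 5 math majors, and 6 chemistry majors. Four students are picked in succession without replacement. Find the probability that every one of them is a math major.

5/1001

P(all math majors) = 5/14 × 4/13 × 3/12 × 2/11 = 120/24024 = 5/1001.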